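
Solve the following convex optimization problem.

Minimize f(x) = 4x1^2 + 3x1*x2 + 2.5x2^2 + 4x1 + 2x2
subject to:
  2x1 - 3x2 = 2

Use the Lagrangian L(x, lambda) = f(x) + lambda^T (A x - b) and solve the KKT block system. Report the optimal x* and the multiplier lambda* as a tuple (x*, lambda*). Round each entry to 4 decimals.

Form the Lagrangian:
  L(x, lambda) = (1/2) x^T Q x + c^T x + lambda^T (A x - b)
Stationarity (grad_x L = 0): Q x + c + A^T lambda = 0.
Primal feasibility: A x = b.

This gives the KKT block system:
  [ Q   A^T ] [ x     ]   [-c ]
  [ A    0  ] [ lambda ] = [ b ]

Solving the linear system:
  x*      = (-0.0781, -0.7188)
  lambda* = (-0.6094)
  f(x*)   = -0.2656

x* = (-0.0781, -0.7188), lambda* = (-0.6094)


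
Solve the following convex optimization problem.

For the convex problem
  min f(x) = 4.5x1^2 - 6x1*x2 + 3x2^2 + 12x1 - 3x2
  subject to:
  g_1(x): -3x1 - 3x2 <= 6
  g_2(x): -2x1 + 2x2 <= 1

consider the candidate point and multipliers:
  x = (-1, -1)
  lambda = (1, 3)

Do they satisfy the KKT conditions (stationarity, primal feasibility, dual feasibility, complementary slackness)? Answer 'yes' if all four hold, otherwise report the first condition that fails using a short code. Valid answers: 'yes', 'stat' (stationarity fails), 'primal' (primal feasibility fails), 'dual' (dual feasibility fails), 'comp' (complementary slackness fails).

Gradient of f: grad f(x) = Q x + c = (9, -3)
Constraint values g_i(x) = a_i^T x - b_i:
  g_1((-1, -1)) = 0
  g_2((-1, -1)) = -1
Stationarity residual: grad f(x) + sum_i lambda_i a_i = (0, 0)
  -> stationarity OK
Primal feasibility (all g_i <= 0): OK
Dual feasibility (all lambda_i >= 0): OK
Complementary slackness (lambda_i * g_i(x) = 0 for all i): FAILS

Verdict: the first failing condition is complementary_slackness -> comp.

comp


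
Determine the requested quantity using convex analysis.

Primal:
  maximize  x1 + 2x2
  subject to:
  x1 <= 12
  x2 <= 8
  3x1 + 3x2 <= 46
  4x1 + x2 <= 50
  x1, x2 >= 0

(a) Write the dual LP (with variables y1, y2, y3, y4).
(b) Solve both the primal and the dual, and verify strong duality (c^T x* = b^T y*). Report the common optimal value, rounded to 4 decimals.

The standard primal-dual pair for 'max c^T x s.t. A x <= b, x >= 0' is:
  Dual:  min b^T y  s.t.  A^T y >= c,  y >= 0.

So the dual LP is:
  minimize  12y1 + 8y2 + 46y3 + 50y4
  subject to:
    y1 + 3y3 + 4y4 >= 1
    y2 + 3y3 + y4 >= 2
    y1, y2, y3, y4 >= 0

Solving the primal: x* = (7.3333, 8).
  primal value c^T x* = 23.3333.
Solving the dual: y* = (0, 1, 0.3333, 0).
  dual value b^T y* = 23.3333.
Strong duality: c^T x* = b^T y*. Confirmed.

23.3333


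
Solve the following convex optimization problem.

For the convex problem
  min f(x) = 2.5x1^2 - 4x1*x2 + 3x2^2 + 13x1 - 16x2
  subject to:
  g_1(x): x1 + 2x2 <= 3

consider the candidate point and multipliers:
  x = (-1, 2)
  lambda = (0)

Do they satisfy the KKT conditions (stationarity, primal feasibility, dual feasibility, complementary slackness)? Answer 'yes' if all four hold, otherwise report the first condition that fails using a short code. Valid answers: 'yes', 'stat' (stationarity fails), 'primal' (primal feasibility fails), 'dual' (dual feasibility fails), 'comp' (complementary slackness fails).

Gradient of f: grad f(x) = Q x + c = (0, 0)
Constraint values g_i(x) = a_i^T x - b_i:
  g_1((-1, 2)) = 0
Stationarity residual: grad f(x) + sum_i lambda_i a_i = (0, 0)
  -> stationarity OK
Primal feasibility (all g_i <= 0): OK
Dual feasibility (all lambda_i >= 0): OK
Complementary slackness (lambda_i * g_i(x) = 0 for all i): OK

Verdict: yes, KKT holds.

yes


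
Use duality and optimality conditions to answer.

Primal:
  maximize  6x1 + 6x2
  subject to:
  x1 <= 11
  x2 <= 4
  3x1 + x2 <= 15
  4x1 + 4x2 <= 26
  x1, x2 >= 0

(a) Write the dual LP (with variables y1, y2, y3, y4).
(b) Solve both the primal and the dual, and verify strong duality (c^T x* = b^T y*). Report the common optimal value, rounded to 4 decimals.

The standard primal-dual pair for 'max c^T x s.t. A x <= b, x >= 0' is:
  Dual:  min b^T y  s.t.  A^T y >= c,  y >= 0.

So the dual LP is:
  minimize  11y1 + 4y2 + 15y3 + 26y4
  subject to:
    y1 + 3y3 + 4y4 >= 6
    y2 + y3 + 4y4 >= 6
    y1, y2, y3, y4 >= 0

Solving the primal: x* = (4.25, 2.25).
  primal value c^T x* = 39.
Solving the dual: y* = (0, 0, 0, 1.5).
  dual value b^T y* = 39.
Strong duality: c^T x* = b^T y*. Confirmed.

39


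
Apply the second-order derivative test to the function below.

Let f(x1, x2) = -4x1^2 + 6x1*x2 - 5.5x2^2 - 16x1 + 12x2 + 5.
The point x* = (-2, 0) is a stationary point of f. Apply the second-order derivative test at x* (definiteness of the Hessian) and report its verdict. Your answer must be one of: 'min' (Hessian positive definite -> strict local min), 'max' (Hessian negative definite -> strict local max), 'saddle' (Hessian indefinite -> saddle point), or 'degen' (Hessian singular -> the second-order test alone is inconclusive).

Compute the Hessian H = grad^2 f:
  H = [[-8, 6], [6, -11]]
Verify stationarity: grad f(x*) = H x* + g = (0, 0).
Eigenvalues of H: -15.6847, -3.3153.
Both eigenvalues < 0, so H is negative definite -> x* is a strict local max.

max


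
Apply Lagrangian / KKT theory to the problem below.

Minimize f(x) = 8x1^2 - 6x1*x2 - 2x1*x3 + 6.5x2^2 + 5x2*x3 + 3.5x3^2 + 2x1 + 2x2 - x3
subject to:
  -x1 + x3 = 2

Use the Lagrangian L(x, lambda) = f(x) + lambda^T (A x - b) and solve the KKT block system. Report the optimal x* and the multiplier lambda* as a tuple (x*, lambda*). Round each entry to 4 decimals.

Form the Lagrangian:
  L(x, lambda) = (1/2) x^T Q x + c^T x + lambda^T (A x - b)
Stationarity (grad_x L = 0): Q x + c + A^T lambda = 0.
Primal feasibility: A x = b.

This gives the KKT block system:
  [ Q   A^T ] [ x     ]   [-c ]
  [ A    0  ] [ lambda ] = [ b ]

Solving the linear system:
  x*      = (-0.6301, -0.9715, 1.3699)
  lambda* = (-4.9919)
  f(x*)   = 2.7053

x* = (-0.6301, -0.9715, 1.3699), lambda* = (-4.9919)


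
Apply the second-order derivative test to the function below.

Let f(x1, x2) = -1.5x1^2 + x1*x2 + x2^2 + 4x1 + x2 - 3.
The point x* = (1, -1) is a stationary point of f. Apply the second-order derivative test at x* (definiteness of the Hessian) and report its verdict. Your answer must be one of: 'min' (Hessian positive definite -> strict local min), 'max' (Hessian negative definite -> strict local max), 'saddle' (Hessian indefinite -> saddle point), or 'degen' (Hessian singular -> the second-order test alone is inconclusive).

Compute the Hessian H = grad^2 f:
  H = [[-3, 1], [1, 2]]
Verify stationarity: grad f(x*) = H x* + g = (0, 0).
Eigenvalues of H: -3.1926, 2.1926.
Eigenvalues have mixed signs, so H is indefinite -> x* is a saddle point.

saddle


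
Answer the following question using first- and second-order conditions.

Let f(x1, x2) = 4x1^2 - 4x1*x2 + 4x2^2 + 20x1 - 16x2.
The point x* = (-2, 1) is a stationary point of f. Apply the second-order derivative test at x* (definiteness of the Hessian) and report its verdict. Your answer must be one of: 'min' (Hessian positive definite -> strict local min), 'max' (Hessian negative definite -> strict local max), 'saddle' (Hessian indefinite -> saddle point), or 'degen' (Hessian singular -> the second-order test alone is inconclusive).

Compute the Hessian H = grad^2 f:
  H = [[8, -4], [-4, 8]]
Verify stationarity: grad f(x*) = H x* + g = (0, 0).
Eigenvalues of H: 4, 12.
Both eigenvalues > 0, so H is positive definite -> x* is a strict local min.

min


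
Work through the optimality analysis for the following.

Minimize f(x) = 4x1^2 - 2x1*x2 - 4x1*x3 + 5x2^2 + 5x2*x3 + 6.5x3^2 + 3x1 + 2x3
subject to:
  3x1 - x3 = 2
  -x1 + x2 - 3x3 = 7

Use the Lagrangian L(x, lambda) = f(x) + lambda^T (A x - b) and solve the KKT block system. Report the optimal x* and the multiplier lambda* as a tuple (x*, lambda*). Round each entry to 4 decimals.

Form the Lagrangian:
  L(x, lambda) = (1/2) x^T Q x + c^T x + lambda^T (A x - b)
Stationarity (grad_x L = 0): Q x + c + A^T lambda = 0.
Primal feasibility: A x = b.

This gives the KKT block system:
  [ Q   A^T ] [ x     ]   [-c ]
  [ A    0  ] [ lambda ] = [ b ]

Solving the linear system:
  x*      = (0.0353, 1.3527, -1.8942)
  lambda* = (-4.0463, -3.9853)
  f(x*)   = 16.1536

x* = (0.0353, 1.3527, -1.8942), lambda* = (-4.0463, -3.9853)


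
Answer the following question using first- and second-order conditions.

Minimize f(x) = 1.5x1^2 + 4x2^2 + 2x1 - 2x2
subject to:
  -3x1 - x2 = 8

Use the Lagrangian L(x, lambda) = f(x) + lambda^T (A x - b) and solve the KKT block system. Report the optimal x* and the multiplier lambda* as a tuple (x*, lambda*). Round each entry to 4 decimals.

Form the Lagrangian:
  L(x, lambda) = (1/2) x^T Q x + c^T x + lambda^T (A x - b)
Stationarity (grad_x L = 0): Q x + c + A^T lambda = 0.
Primal feasibility: A x = b.

This gives the KKT block system:
  [ Q   A^T ] [ x     ]   [-c ]
  [ A    0  ] [ lambda ] = [ b ]

Solving the linear system:
  x*      = (-2.6667, 0)
  lambda* = (-2)
  f(x*)   = 5.3333

x* = (-2.6667, 0), lambda* = (-2)


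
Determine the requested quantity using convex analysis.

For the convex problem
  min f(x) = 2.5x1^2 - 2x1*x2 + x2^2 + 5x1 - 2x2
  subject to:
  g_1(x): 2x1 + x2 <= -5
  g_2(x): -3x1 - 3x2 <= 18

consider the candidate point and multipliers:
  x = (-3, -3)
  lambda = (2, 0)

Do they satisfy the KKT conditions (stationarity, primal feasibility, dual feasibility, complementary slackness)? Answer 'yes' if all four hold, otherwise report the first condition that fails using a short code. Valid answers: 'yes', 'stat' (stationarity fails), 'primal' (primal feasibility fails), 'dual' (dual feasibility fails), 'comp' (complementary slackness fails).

Gradient of f: grad f(x) = Q x + c = (-4, -2)
Constraint values g_i(x) = a_i^T x - b_i:
  g_1((-3, -3)) = -4
  g_2((-3, -3)) = 0
Stationarity residual: grad f(x) + sum_i lambda_i a_i = (0, 0)
  -> stationarity OK
Primal feasibility (all g_i <= 0): OK
Dual feasibility (all lambda_i >= 0): OK
Complementary slackness (lambda_i * g_i(x) = 0 for all i): FAILS

Verdict: the first failing condition is complementary_slackness -> comp.

comp


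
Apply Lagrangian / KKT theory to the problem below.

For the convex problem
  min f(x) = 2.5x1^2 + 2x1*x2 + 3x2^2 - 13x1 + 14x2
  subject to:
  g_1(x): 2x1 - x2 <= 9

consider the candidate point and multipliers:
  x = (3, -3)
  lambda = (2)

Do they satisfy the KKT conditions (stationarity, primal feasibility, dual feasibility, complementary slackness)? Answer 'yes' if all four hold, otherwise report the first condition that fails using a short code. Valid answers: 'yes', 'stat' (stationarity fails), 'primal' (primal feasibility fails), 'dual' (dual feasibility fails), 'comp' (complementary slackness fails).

Gradient of f: grad f(x) = Q x + c = (-4, 2)
Constraint values g_i(x) = a_i^T x - b_i:
  g_1((3, -3)) = 0
Stationarity residual: grad f(x) + sum_i lambda_i a_i = (0, 0)
  -> stationarity OK
Primal feasibility (all g_i <= 0): OK
Dual feasibility (all lambda_i >= 0): OK
Complementary slackness (lambda_i * g_i(x) = 0 for all i): OK

Verdict: yes, KKT holds.

yes


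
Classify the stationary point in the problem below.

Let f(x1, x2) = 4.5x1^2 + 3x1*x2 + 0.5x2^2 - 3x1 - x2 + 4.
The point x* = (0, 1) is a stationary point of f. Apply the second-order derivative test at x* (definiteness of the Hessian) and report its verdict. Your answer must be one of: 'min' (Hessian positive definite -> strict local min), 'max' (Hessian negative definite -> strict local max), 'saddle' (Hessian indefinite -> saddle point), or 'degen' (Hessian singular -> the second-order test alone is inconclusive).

Compute the Hessian H = grad^2 f:
  H = [[9, 3], [3, 1]]
Verify stationarity: grad f(x*) = H x* + g = (0, 0).
Eigenvalues of H: 0, 10.
H has a zero eigenvalue (singular; positive semidefinite but not definite), so H is neither positive definite, negative definite, nor indefinite. The second-order test alone is inconclusive -> degen.
(Indeed, f is constant along the null direction of H through x*, so x* is not a strict local extremum.)

degen


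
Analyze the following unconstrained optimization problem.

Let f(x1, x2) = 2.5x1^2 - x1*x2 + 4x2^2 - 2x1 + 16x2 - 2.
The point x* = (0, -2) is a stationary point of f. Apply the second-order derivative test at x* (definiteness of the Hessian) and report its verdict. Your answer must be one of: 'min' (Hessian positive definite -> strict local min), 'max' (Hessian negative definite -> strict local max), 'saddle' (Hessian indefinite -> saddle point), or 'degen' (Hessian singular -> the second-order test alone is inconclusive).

Compute the Hessian H = grad^2 f:
  H = [[5, -1], [-1, 8]]
Verify stationarity: grad f(x*) = H x* + g = (0, 0).
Eigenvalues of H: 4.6972, 8.3028.
Both eigenvalues > 0, so H is positive definite -> x* is a strict local min.

min


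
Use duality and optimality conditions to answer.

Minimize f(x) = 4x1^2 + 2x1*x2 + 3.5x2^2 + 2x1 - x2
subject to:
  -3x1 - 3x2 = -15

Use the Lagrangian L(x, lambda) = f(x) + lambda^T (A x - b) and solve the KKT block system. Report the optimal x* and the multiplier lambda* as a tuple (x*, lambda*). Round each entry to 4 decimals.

Form the Lagrangian:
  L(x, lambda) = (1/2) x^T Q x + c^T x + lambda^T (A x - b)
Stationarity (grad_x L = 0): Q x + c + A^T lambda = 0.
Primal feasibility: A x = b.

This gives the KKT block system:
  [ Q   A^T ] [ x     ]   [-c ]
  [ A    0  ] [ lambda ] = [ b ]

Solving the linear system:
  x*      = (2, 3)
  lambda* = (8)
  f(x*)   = 60.5

x* = (2, 3), lambda* = (8)


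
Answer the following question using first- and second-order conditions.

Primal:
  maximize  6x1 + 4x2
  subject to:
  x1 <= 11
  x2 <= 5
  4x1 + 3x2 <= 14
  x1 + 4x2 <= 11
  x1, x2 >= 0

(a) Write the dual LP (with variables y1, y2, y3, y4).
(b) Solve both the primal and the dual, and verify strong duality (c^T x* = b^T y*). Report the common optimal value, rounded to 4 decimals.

The standard primal-dual pair for 'max c^T x s.t. A x <= b, x >= 0' is:
  Dual:  min b^T y  s.t.  A^T y >= c,  y >= 0.

So the dual LP is:
  minimize  11y1 + 5y2 + 14y3 + 11y4
  subject to:
    y1 + 4y3 + y4 >= 6
    y2 + 3y3 + 4y4 >= 4
    y1, y2, y3, y4 >= 0

Solving the primal: x* = (3.5, 0).
  primal value c^T x* = 21.
Solving the dual: y* = (0, 0, 1.5, 0).
  dual value b^T y* = 21.
Strong duality: c^T x* = b^T y*. Confirmed.

21


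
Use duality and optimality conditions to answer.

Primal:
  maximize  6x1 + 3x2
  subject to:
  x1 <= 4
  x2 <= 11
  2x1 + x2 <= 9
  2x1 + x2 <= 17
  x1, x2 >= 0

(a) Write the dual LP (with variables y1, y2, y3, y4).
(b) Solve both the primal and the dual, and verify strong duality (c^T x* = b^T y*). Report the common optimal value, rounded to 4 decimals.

The standard primal-dual pair for 'max c^T x s.t. A x <= b, x >= 0' is:
  Dual:  min b^T y  s.t.  A^T y >= c,  y >= 0.

So the dual LP is:
  minimize  4y1 + 11y2 + 9y3 + 17y4
  subject to:
    y1 + 2y3 + 2y4 >= 6
    y2 + y3 + y4 >= 3
    y1, y2, y3, y4 >= 0

Solving the primal: x* = (0, 9).
  primal value c^T x* = 27.
Solving the dual: y* = (0, 0, 3, 0).
  dual value b^T y* = 27.
Strong duality: c^T x* = b^T y*. Confirmed.

27


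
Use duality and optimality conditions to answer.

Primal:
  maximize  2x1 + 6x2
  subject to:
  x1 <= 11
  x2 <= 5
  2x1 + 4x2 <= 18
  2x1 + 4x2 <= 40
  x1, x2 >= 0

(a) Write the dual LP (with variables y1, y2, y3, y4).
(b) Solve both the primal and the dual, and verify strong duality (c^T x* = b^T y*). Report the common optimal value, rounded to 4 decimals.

The standard primal-dual pair for 'max c^T x s.t. A x <= b, x >= 0' is:
  Dual:  min b^T y  s.t.  A^T y >= c,  y >= 0.

So the dual LP is:
  minimize  11y1 + 5y2 + 18y3 + 40y4
  subject to:
    y1 + 2y3 + 2y4 >= 2
    y2 + 4y3 + 4y4 >= 6
    y1, y2, y3, y4 >= 0

Solving the primal: x* = (0, 4.5).
  primal value c^T x* = 27.
Solving the dual: y* = (0, 0, 1.5, 0).
  dual value b^T y* = 27.
Strong duality: c^T x* = b^T y*. Confirmed.

27


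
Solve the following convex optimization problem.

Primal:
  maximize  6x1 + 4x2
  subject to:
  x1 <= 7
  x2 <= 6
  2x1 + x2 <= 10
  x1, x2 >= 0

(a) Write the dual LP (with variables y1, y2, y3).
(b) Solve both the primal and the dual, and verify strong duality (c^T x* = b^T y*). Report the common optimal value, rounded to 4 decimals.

The standard primal-dual pair for 'max c^T x s.t. A x <= b, x >= 0' is:
  Dual:  min b^T y  s.t.  A^T y >= c,  y >= 0.

So the dual LP is:
  minimize  7y1 + 6y2 + 10y3
  subject to:
    y1 + 2y3 >= 6
    y2 + y3 >= 4
    y1, y2, y3 >= 0

Solving the primal: x* = (2, 6).
  primal value c^T x* = 36.
Solving the dual: y* = (0, 1, 3).
  dual value b^T y* = 36.
Strong duality: c^T x* = b^T y*. Confirmed.

36


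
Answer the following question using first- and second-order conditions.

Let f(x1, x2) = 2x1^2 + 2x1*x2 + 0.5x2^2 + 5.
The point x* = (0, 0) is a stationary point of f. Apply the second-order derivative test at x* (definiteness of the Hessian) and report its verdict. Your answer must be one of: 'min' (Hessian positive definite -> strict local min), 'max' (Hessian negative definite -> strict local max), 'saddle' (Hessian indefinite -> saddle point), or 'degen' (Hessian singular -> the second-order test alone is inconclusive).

Compute the Hessian H = grad^2 f:
  H = [[4, 2], [2, 1]]
Verify stationarity: grad f(x*) = H x* + g = (0, 0).
Eigenvalues of H: 0, 5.
H has a zero eigenvalue (singular; positive semidefinite but not definite), so H is neither positive definite, negative definite, nor indefinite. The second-order test alone is inconclusive -> degen.
(Indeed, f is constant along the null direction of H through x*, so x* is not a strict local extremum.)

degen


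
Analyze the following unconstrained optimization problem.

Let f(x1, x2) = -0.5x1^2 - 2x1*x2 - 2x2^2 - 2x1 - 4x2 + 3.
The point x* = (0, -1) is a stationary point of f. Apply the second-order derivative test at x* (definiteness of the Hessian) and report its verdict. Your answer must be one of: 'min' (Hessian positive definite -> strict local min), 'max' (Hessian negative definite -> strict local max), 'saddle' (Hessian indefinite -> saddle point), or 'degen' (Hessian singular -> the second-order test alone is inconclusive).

Compute the Hessian H = grad^2 f:
  H = [[-1, -2], [-2, -4]]
Verify stationarity: grad f(x*) = H x* + g = (0, 0).
Eigenvalues of H: -5, 0.
H has a zero eigenvalue (singular; negative semidefinite but not definite), so H is neither positive definite, negative definite, nor indefinite. The second-order test alone is inconclusive -> degen.
(Indeed, f is constant along the null direction of H through x*, so x* is not a strict local extremum.)

degen


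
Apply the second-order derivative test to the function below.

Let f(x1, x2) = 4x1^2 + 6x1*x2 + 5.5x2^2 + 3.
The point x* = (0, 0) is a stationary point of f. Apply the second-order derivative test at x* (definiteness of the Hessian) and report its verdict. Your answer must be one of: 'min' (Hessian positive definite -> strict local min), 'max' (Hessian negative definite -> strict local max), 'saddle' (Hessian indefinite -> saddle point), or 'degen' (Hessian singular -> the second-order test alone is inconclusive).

Compute the Hessian H = grad^2 f:
  H = [[8, 6], [6, 11]]
Verify stationarity: grad f(x*) = H x* + g = (0, 0).
Eigenvalues of H: 3.3153, 15.6847.
Both eigenvalues > 0, so H is positive definite -> x* is a strict local min.

min


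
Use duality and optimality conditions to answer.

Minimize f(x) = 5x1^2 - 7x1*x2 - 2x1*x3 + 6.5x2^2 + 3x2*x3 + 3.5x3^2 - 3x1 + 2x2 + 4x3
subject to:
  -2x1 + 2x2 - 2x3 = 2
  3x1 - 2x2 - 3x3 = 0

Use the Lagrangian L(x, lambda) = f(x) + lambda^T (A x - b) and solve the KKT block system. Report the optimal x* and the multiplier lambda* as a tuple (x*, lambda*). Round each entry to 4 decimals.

Form the Lagrangian:
  L(x, lambda) = (1/2) x^T Q x + c^T x + lambda^T (A x - b)
Stationarity (grad_x L = 0): Q x + c + A^T lambda = 0.
Primal feasibility: A x = b.

This gives the KKT block system:
  [ Q   A^T ] [ x     ]   [-c ]
  [ A    0  ] [ lambda ] = [ b ]

Solving the linear system:
  x*      = (-0.352, 0.1776, -0.4704)
  lambda* = (-1.2196, 1.4611)
  f(x*)   = 0.9844

x* = (-0.352, 0.1776, -0.4704), lambda* = (-1.2196, 1.4611)


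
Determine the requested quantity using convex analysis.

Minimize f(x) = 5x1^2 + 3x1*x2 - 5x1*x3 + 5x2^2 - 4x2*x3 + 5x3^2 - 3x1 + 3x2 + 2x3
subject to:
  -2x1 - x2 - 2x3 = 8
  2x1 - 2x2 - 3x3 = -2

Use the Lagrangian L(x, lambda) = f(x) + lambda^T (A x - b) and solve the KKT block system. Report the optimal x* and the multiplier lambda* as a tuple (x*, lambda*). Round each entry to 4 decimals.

Form the Lagrangian:
  L(x, lambda) = (1/2) x^T Q x + c^T x + lambda^T (A x - b)
Stationarity (grad_x L = 0): Q x + c + A^T lambda = 0.
Primal feasibility: A x = b.

This gives the KKT block system:
  [ Q   A^T ] [ x     ]   [-c ]
  [ A    0  ] [ lambda ] = [ b ]

Solving the linear system:
  x*      = (-2.7721, 0.2792, -1.3675)
  lambda* = (-6.7, 4.8228)
  f(x*)   = 34.8322

x* = (-2.7721, 0.2792, -1.3675), lambda* = (-6.7, 4.8228)


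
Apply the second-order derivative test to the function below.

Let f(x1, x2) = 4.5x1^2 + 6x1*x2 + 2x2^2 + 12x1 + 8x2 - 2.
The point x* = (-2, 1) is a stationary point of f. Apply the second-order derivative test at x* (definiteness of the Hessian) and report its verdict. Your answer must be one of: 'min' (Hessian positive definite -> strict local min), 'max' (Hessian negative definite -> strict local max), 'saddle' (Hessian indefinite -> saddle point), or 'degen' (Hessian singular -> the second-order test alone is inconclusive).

Compute the Hessian H = grad^2 f:
  H = [[9, 6], [6, 4]]
Verify stationarity: grad f(x*) = H x* + g = (0, 0).
Eigenvalues of H: 0, 13.
H has a zero eigenvalue (singular; positive semidefinite but not definite), so H is neither positive definite, negative definite, nor indefinite. The second-order test alone is inconclusive -> degen.
(Indeed, f is constant along the null direction of H through x*, so x* is not a strict local extremum.)

degen


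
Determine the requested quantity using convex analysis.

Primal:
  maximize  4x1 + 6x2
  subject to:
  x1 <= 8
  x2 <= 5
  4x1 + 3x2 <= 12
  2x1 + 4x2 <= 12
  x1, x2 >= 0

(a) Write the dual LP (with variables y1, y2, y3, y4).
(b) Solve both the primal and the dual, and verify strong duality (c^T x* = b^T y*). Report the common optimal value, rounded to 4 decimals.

The standard primal-dual pair for 'max c^T x s.t. A x <= b, x >= 0' is:
  Dual:  min b^T y  s.t.  A^T y >= c,  y >= 0.

So the dual LP is:
  minimize  8y1 + 5y2 + 12y3 + 12y4
  subject to:
    y1 + 4y3 + 2y4 >= 4
    y2 + 3y3 + 4y4 >= 6
    y1, y2, y3, y4 >= 0

Solving the primal: x* = (1.2, 2.4).
  primal value c^T x* = 19.2.
Solving the dual: y* = (0, 0, 0.4, 1.2).
  dual value b^T y* = 19.2.
Strong duality: c^T x* = b^T y*. Confirmed.

19.2


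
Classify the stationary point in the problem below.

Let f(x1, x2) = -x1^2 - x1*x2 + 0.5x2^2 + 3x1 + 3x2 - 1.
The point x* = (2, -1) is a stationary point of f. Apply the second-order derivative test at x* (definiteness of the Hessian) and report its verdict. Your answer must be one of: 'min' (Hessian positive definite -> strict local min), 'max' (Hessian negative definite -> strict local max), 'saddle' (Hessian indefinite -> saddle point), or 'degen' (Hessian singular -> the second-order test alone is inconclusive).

Compute the Hessian H = grad^2 f:
  H = [[-2, -1], [-1, 1]]
Verify stationarity: grad f(x*) = H x* + g = (0, 0).
Eigenvalues of H: -2.3028, 1.3028.
Eigenvalues have mixed signs, so H is indefinite -> x* is a saddle point.

saddle


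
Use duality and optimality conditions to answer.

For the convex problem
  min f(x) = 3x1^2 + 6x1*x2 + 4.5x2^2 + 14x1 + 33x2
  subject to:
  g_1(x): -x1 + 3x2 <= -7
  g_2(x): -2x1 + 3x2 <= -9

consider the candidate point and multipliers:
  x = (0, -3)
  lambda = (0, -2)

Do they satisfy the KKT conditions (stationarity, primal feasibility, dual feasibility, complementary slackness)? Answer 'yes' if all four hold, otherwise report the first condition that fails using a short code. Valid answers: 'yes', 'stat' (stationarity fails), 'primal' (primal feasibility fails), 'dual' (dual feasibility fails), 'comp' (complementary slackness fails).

Gradient of f: grad f(x) = Q x + c = (-4, 6)
Constraint values g_i(x) = a_i^T x - b_i:
  g_1((0, -3)) = -2
  g_2((0, -3)) = 0
Stationarity residual: grad f(x) + sum_i lambda_i a_i = (0, 0)
  -> stationarity OK
Primal feasibility (all g_i <= 0): OK
Dual feasibility (all lambda_i >= 0): FAILS
Complementary slackness (lambda_i * g_i(x) = 0 for all i): OK

Verdict: the first failing condition is dual_feasibility -> dual.

dual


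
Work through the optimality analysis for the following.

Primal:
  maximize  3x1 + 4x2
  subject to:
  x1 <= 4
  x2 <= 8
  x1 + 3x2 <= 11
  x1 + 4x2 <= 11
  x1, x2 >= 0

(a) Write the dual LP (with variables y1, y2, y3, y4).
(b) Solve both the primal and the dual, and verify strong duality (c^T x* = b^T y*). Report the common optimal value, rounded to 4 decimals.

The standard primal-dual pair for 'max c^T x s.t. A x <= b, x >= 0' is:
  Dual:  min b^T y  s.t.  A^T y >= c,  y >= 0.

So the dual LP is:
  minimize  4y1 + 8y2 + 11y3 + 11y4
  subject to:
    y1 + y3 + y4 >= 3
    y2 + 3y3 + 4y4 >= 4
    y1, y2, y3, y4 >= 0

Solving the primal: x* = (4, 1.75).
  primal value c^T x* = 19.
Solving the dual: y* = (2, 0, 0, 1).
  dual value b^T y* = 19.
Strong duality: c^T x* = b^T y*. Confirmed.

19


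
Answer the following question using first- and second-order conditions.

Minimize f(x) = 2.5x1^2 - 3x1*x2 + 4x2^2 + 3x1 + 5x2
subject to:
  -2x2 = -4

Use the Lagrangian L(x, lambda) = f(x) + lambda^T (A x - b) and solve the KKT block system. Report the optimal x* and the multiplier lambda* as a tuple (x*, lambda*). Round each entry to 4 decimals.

Form the Lagrangian:
  L(x, lambda) = (1/2) x^T Q x + c^T x + lambda^T (A x - b)
Stationarity (grad_x L = 0): Q x + c + A^T lambda = 0.
Primal feasibility: A x = b.

This gives the KKT block system:
  [ Q   A^T ] [ x     ]   [-c ]
  [ A    0  ] [ lambda ] = [ b ]

Solving the linear system:
  x*      = (0.6, 2)
  lambda* = (9.6)
  f(x*)   = 25.1

x* = (0.6, 2), lambda* = (9.6)


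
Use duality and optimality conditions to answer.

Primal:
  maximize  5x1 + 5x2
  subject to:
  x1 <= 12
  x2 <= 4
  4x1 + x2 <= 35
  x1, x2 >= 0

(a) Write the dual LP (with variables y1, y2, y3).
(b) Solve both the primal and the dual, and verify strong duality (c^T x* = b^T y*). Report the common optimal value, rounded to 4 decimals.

The standard primal-dual pair for 'max c^T x s.t. A x <= b, x >= 0' is:
  Dual:  min b^T y  s.t.  A^T y >= c,  y >= 0.

So the dual LP is:
  minimize  12y1 + 4y2 + 35y3
  subject to:
    y1 + 4y3 >= 5
    y2 + y3 >= 5
    y1, y2, y3 >= 0

Solving the primal: x* = (7.75, 4).
  primal value c^T x* = 58.75.
Solving the dual: y* = (0, 3.75, 1.25).
  dual value b^T y* = 58.75.
Strong duality: c^T x* = b^T y*. Confirmed.

58.75


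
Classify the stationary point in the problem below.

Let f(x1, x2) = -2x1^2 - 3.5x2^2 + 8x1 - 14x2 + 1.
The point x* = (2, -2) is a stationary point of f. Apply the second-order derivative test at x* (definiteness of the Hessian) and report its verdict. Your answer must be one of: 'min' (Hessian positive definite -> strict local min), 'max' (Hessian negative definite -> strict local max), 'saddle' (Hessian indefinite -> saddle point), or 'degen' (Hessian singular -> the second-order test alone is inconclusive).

Compute the Hessian H = grad^2 f:
  H = [[-4, 0], [0, -7]]
Verify stationarity: grad f(x*) = H x* + g = (0, 0).
Eigenvalues of H: -7, -4.
Both eigenvalues < 0, so H is negative definite -> x* is a strict local max.

max


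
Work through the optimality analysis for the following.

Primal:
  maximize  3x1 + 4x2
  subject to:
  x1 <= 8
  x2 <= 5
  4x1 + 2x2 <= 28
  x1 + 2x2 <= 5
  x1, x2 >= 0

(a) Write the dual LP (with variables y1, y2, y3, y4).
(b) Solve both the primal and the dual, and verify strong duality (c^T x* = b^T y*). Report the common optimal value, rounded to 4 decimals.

The standard primal-dual pair for 'max c^T x s.t. A x <= b, x >= 0' is:
  Dual:  min b^T y  s.t.  A^T y >= c,  y >= 0.

So the dual LP is:
  minimize  8y1 + 5y2 + 28y3 + 5y4
  subject to:
    y1 + 4y3 + y4 >= 3
    y2 + 2y3 + 2y4 >= 4
    y1, y2, y3, y4 >= 0

Solving the primal: x* = (5, 0).
  primal value c^T x* = 15.
Solving the dual: y* = (0, 0, 0, 3).
  dual value b^T y* = 15.
Strong duality: c^T x* = b^T y*. Confirmed.

15


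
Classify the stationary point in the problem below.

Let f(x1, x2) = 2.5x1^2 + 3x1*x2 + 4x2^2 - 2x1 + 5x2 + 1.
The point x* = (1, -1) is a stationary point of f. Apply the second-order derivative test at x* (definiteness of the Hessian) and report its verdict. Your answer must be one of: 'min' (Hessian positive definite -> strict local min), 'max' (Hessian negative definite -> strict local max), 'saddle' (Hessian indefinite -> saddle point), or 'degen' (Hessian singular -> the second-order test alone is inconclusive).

Compute the Hessian H = grad^2 f:
  H = [[5, 3], [3, 8]]
Verify stationarity: grad f(x*) = H x* + g = (0, 0).
Eigenvalues of H: 3.1459, 9.8541.
Both eigenvalues > 0, so H is positive definite -> x* is a strict local min.

min


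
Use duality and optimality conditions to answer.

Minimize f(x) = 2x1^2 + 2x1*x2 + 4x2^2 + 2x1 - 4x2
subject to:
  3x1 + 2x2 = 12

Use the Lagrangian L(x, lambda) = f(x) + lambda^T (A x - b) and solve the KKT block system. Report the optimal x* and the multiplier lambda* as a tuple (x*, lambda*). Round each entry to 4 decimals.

Form the Lagrangian:
  L(x, lambda) = (1/2) x^T Q x + c^T x + lambda^T (A x - b)
Stationarity (grad_x L = 0): Q x + c + A^T lambda = 0.
Primal feasibility: A x = b.

This gives the KKT block system:
  [ Q   A^T ] [ x     ]   [-c ]
  [ A    0  ] [ lambda ] = [ b ]

Solving the linear system:
  x*      = (3.25, 1.125)
  lambda* = (-5.75)
  f(x*)   = 35.5

x* = (3.25, 1.125), lambda* = (-5.75)


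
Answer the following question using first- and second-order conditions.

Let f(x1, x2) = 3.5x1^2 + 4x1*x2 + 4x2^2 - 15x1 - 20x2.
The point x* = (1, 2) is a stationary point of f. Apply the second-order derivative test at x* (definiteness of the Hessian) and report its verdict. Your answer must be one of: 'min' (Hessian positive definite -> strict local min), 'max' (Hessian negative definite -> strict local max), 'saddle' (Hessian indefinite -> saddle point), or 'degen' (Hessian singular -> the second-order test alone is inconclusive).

Compute the Hessian H = grad^2 f:
  H = [[7, 4], [4, 8]]
Verify stationarity: grad f(x*) = H x* + g = (0, 0).
Eigenvalues of H: 3.4689, 11.5311.
Both eigenvalues > 0, so H is positive definite -> x* is a strict local min.

min


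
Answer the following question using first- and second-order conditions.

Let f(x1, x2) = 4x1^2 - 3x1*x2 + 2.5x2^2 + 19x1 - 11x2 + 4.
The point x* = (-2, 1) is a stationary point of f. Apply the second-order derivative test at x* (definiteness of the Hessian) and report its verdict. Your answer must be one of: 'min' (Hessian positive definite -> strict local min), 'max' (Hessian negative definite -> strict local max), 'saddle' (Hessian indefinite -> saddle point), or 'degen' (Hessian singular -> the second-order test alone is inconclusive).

Compute the Hessian H = grad^2 f:
  H = [[8, -3], [-3, 5]]
Verify stationarity: grad f(x*) = H x* + g = (0, 0).
Eigenvalues of H: 3.1459, 9.8541.
Both eigenvalues > 0, so H is positive definite -> x* is a strict local min.

min


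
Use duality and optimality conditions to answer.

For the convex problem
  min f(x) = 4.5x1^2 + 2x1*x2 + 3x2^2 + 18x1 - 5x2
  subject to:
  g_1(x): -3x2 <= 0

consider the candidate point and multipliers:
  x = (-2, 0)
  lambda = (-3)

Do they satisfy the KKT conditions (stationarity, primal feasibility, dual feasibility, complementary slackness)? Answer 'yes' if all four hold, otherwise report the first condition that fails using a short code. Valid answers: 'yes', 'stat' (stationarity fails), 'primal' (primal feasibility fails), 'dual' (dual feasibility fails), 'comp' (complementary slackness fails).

Gradient of f: grad f(x) = Q x + c = (0, -9)
Constraint values g_i(x) = a_i^T x - b_i:
  g_1((-2, 0)) = 0
Stationarity residual: grad f(x) + sum_i lambda_i a_i = (0, 0)
  -> stationarity OK
Primal feasibility (all g_i <= 0): OK
Dual feasibility (all lambda_i >= 0): FAILS
Complementary slackness (lambda_i * g_i(x) = 0 for all i): OK

Verdict: the first failing condition is dual_feasibility -> dual.

dual


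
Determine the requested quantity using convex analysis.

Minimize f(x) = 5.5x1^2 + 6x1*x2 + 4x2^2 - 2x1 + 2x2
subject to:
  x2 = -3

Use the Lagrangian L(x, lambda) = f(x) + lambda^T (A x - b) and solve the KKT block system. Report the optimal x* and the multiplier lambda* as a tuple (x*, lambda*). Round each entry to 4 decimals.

Form the Lagrangian:
  L(x, lambda) = (1/2) x^T Q x + c^T x + lambda^T (A x - b)
Stationarity (grad_x L = 0): Q x + c + A^T lambda = 0.
Primal feasibility: A x = b.

This gives the KKT block system:
  [ Q   A^T ] [ x     ]   [-c ]
  [ A    0  ] [ lambda ] = [ b ]

Solving the linear system:
  x*      = (1.8182, -3)
  lambda* = (11.0909)
  f(x*)   = 11.8182

x* = (1.8182, -3), lambda* = (11.0909)


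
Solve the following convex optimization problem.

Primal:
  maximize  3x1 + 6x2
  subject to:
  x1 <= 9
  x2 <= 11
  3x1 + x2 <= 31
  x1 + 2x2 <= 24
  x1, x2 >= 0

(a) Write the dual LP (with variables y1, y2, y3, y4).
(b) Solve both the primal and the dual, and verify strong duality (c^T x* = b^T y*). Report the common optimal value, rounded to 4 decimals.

The standard primal-dual pair for 'max c^T x s.t. A x <= b, x >= 0' is:
  Dual:  min b^T y  s.t.  A^T y >= c,  y >= 0.

So the dual LP is:
  minimize  9y1 + 11y2 + 31y3 + 24y4
  subject to:
    y1 + 3y3 + y4 >= 3
    y2 + y3 + 2y4 >= 6
    y1, y2, y3, y4 >= 0

Solving the primal: x* = (7.6, 8.2).
  primal value c^T x* = 72.
Solving the dual: y* = (0, 0, 0, 3).
  dual value b^T y* = 72.
Strong duality: c^T x* = b^T y*. Confirmed.

72


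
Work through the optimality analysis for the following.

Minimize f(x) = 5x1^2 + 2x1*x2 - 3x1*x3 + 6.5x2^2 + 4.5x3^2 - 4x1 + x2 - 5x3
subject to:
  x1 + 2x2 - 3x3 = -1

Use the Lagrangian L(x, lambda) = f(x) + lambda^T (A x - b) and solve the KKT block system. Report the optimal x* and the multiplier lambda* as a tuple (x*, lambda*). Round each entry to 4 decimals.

Form the Lagrangian:
  L(x, lambda) = (1/2) x^T Q x + c^T x + lambda^T (A x - b)
Stationarity (grad_x L = 0): Q x + c + A^T lambda = 0.
Primal feasibility: A x = b.

This gives the KKT block system:
  [ Q   A^T ] [ x     ]   [-c ]
  [ A    0  ] [ lambda ] = [ b ]

Solving the linear system:
  x*      = (0.6421, -0.0559, 0.5101)
  lambda* = (-0.7785)
  f(x*)   = -2.9765

x* = (0.6421, -0.0559, 0.5101), lambda* = (-0.7785)


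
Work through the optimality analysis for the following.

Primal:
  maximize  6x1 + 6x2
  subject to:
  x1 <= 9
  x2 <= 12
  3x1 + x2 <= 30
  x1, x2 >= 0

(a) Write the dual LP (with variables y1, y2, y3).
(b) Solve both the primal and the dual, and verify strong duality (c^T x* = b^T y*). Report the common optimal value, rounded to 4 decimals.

The standard primal-dual pair for 'max c^T x s.t. A x <= b, x >= 0' is:
  Dual:  min b^T y  s.t.  A^T y >= c,  y >= 0.

So the dual LP is:
  minimize  9y1 + 12y2 + 30y3
  subject to:
    y1 + 3y3 >= 6
    y2 + y3 >= 6
    y1, y2, y3 >= 0

Solving the primal: x* = (6, 12).
  primal value c^T x* = 108.
Solving the dual: y* = (0, 4, 2).
  dual value b^T y* = 108.
Strong duality: c^T x* = b^T y*. Confirmed.

108


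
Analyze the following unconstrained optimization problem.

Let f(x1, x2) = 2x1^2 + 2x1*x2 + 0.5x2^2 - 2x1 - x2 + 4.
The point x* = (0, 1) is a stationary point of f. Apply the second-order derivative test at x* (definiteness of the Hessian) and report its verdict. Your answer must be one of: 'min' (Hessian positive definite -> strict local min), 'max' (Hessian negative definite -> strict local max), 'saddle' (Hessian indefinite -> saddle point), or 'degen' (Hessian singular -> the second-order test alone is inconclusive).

Compute the Hessian H = grad^2 f:
  H = [[4, 2], [2, 1]]
Verify stationarity: grad f(x*) = H x* + g = (0, 0).
Eigenvalues of H: 0, 5.
H has a zero eigenvalue (singular; positive semidefinite but not definite), so H is neither positive definite, negative definite, nor indefinite. The second-order test alone is inconclusive -> degen.
(Indeed, f is constant along the null direction of H through x*, so x* is not a strict local extremum.)

degen


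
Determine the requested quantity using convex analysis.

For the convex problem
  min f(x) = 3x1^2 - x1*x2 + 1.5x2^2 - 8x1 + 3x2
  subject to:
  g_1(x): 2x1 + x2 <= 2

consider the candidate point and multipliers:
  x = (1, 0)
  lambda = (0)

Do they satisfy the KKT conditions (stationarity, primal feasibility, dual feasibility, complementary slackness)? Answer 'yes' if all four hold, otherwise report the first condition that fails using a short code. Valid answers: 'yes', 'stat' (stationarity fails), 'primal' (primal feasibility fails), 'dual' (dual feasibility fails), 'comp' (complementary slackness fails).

Gradient of f: grad f(x) = Q x + c = (-2, 2)
Constraint values g_i(x) = a_i^T x - b_i:
  g_1((1, 0)) = 0
Stationarity residual: grad f(x) + sum_i lambda_i a_i = (-2, 2)
  -> stationarity FAILS
Primal feasibility (all g_i <= 0): OK
Dual feasibility (all lambda_i >= 0): OK
Complementary slackness (lambda_i * g_i(x) = 0 for all i): OK

Verdict: the first failing condition is stationarity -> stat.

stat


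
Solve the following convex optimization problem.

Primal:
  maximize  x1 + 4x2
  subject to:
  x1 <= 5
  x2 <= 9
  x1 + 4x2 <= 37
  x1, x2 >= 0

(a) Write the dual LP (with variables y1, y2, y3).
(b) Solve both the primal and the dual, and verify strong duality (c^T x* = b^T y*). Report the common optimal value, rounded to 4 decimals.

The standard primal-dual pair for 'max c^T x s.t. A x <= b, x >= 0' is:
  Dual:  min b^T y  s.t.  A^T y >= c,  y >= 0.

So the dual LP is:
  minimize  5y1 + 9y2 + 37y3
  subject to:
    y1 + y3 >= 1
    y2 + 4y3 >= 4
    y1, y2, y3 >= 0

Solving the primal: x* = (1, 9).
  primal value c^T x* = 37.
Solving the dual: y* = (0, 0, 1).
  dual value b^T y* = 37.
Strong duality: c^T x* = b^T y*. Confirmed.

37


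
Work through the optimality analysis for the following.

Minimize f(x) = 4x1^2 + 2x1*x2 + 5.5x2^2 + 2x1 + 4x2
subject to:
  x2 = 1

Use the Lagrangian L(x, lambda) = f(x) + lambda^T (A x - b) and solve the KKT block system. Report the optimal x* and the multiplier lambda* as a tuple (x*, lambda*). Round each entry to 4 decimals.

Form the Lagrangian:
  L(x, lambda) = (1/2) x^T Q x + c^T x + lambda^T (A x - b)
Stationarity (grad_x L = 0): Q x + c + A^T lambda = 0.
Primal feasibility: A x = b.

This gives the KKT block system:
  [ Q   A^T ] [ x     ]   [-c ]
  [ A    0  ] [ lambda ] = [ b ]

Solving the linear system:
  x*      = (-0.5, 1)
  lambda* = (-14)
  f(x*)   = 8.5

x* = (-0.5, 1), lambda* = (-14)


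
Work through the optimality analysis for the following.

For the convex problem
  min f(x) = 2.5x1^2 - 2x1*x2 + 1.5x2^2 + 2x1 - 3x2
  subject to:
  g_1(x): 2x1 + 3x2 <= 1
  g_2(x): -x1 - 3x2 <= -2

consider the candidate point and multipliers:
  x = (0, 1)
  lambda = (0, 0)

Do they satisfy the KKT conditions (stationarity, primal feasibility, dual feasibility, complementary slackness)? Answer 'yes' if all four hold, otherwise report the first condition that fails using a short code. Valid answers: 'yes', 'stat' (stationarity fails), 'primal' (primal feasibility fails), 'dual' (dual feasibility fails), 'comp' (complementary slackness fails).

Gradient of f: grad f(x) = Q x + c = (0, 0)
Constraint values g_i(x) = a_i^T x - b_i:
  g_1((0, 1)) = 2
  g_2((0, 1)) = -1
Stationarity residual: grad f(x) + sum_i lambda_i a_i = (0, 0)
  -> stationarity OK
Primal feasibility (all g_i <= 0): FAILS
Dual feasibility (all lambda_i >= 0): OK
Complementary slackness (lambda_i * g_i(x) = 0 for all i): OK

Verdict: the first failing condition is primal_feasibility -> primal.

primal
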